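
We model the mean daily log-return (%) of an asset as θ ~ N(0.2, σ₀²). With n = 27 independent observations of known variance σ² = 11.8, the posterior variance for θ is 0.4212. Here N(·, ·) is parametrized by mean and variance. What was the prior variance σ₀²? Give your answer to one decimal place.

σ₀² = 11.6

Posterior precision equals prior precision plus data precision: 1/σ_n² = 1/σ₀² + n/σ².
So 1/σ₀² = 1/0.4212 − 27/11.8 = 2.374169 − 2.288136 = 0.086033.
Hence σ₀² = 1/0.086033 ≈ 11.6.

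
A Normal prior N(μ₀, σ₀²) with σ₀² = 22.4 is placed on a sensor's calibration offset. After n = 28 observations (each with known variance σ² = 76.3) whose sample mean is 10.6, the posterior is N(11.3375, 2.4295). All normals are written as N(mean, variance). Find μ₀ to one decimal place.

With known observation variance, the Normal–Normal posterior has precision τ_n = τ₀ + n/σ² and mean μ_n = (τ₀μ₀ + (n/σ²)x̄)/τ_n.
Here τ₀ = 1/22.4 = 0.044643 and τ_data = 28/76.3 = 0.366972, so τ_n = 0.411615.
Rearranging for μ₀: μ₀ = (μ_n·τ_n − τ_data·x̄)/τ₀ = (11.3375·0.411615 − 0.366972·10.6) / 0.044643 = 0.776782/0.044643 ≈ 17.4.

μ₀ = 17.4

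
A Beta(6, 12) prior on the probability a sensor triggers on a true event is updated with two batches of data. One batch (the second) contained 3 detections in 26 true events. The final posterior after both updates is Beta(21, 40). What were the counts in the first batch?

12 detections and 5 misses

Because Beta–binomial updating is additive in the counts, the combined data contributed (α_post−α_prior, β_post−β_prior) successes and failures.
Total across both batches: 21−6=15 detections, 40−12=28 misses.
Subtract the second batch: 15−3=12 detections and 28−23=5 misses.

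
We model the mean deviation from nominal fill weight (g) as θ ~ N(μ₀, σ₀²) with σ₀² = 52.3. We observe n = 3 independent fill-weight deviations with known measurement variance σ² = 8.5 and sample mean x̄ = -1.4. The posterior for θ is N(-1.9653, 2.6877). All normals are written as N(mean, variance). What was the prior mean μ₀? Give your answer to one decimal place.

The posterior mean is a precision-weighted average: μ_n = (τ₀μ₀ + τ_data·x̄)/(τ₀+τ_data), with τ₀=1/σ₀² and τ_data=n/σ².
Here τ₀ = 1/52.3 = 0.019120 and τ_data = 3/8.5 = 0.352941, so τ_n = 0.372061.
Rearranging for μ₀: μ₀ = (μ_n·τ_n − τ_data·x̄)/τ₀ = (-1.9653·0.372061 − 0.352941·-1.4) / 0.019120 = -0.237094/0.019120 ≈ -12.4.

μ₀ = -12.4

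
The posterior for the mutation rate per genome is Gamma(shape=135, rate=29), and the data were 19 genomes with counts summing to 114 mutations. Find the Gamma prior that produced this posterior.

Gamma–Poisson conjugacy: posterior shape = α + Σxᵢ, posterior rate = β + n.
So α = 135 − 114 = 21 and β = 29 − 19 = 10.

Gamma(shape=21, rate=10)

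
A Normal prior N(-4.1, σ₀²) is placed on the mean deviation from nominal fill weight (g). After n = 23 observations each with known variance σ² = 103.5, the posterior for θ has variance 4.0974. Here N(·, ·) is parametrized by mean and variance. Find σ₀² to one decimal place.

σ₀² = 45.8

Posterior precision equals prior precision plus data precision: 1/σ_n² = 1/σ₀² + n/σ².
So 1/σ₀² = 1/4.0974 − 23/103.5 = 0.244057 − 0.222222 = 0.021835.
Hence σ₀² = 1/0.021835 ≈ 45.8.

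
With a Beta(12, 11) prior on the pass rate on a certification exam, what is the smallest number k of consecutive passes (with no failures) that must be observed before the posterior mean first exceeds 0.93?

k = 135

After k passes and 0 failures the posterior is Beta(12+k, 11), with mean (12+k)/(12+11+k).
Set (12+k)/(23+k) > 0.93 and solve: k > (0.93·23 − 12)/(1 − 0.93) = 134.143.
The smallest integer exceeding 134.143 is 135.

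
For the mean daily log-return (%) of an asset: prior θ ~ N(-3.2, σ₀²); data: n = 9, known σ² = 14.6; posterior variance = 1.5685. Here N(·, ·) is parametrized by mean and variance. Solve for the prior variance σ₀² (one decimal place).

Posterior precision equals prior precision plus data precision: 1/σ_n² = 1/σ₀² + n/σ².
So 1/σ₀² = 1/1.5685 − 9/14.6 = 0.637552 − 0.616438 = 0.021114.
Hence σ₀² = 1/0.021114 ≈ 47.4.

σ₀² = 47.4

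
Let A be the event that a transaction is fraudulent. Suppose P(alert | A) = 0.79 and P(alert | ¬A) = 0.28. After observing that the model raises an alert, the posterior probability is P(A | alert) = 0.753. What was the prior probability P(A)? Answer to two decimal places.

P(A) = 0.52

In odds form, posterior odds = prior odds × likelihood ratio, so prior odds = posterior odds ÷ LR.
Posterior odds = 0.753/(1−0.753) = 3.0486. LR = 0.79/0.28 = 2.8214.
Prior odds = 3.0486/2.8214 = 1.0805, so P(A) = 1.0805/(1+1.0805) ≈ 0.52.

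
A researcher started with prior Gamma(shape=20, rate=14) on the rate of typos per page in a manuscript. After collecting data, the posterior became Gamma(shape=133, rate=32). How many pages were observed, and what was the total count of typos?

A Gamma(α, β) prior (rate parametrization) on a Poisson rate with n observations summing to S gives posterior Gamma(α+S, β+n).
Matching: Σxᵢ = 133 − 20 = 113 and n = 32 − 14 = 18.

n = 18 pages with total 113 typos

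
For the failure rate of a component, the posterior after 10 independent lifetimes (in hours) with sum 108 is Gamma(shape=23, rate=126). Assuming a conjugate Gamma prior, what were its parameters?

Gamma(shape=13, rate=18)

Gamma–exponential conjugacy: posterior shape = α + n, posterior rate = β + Σtᵢ.
So α = 23 − 10 = 13 and β = 126 − 108 = 18.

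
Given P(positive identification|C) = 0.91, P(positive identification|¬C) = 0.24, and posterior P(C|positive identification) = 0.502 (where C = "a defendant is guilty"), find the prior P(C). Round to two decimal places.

P(C) = 0.21

In odds form, posterior odds = prior odds × likelihood ratio, so prior odds = posterior odds ÷ LR.
Posterior odds = 0.502/(1−0.502) = 1.0080. LR = 0.91/0.24 = 3.7917.
Prior odds = 1.0080/3.7917 = 0.2658, so P(C) = 0.2658/(1+0.2658) ≈ 0.21.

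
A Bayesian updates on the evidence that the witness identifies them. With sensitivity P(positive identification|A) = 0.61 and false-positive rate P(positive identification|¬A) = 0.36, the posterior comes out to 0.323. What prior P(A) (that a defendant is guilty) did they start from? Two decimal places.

Bayes' rule in odds form gives O(A|E) = O(A)·[P(E|A)/P(E|¬A)], hence O(A) = O(A|E)/LR.
Posterior odds = 0.323/(1−0.323) = 0.4771. LR = 0.61/0.36 = 1.6944.
Prior odds = 0.4771/1.6944 = 0.2816, so P(A) = 0.2816/(1+0.2816) ≈ 0.22.

P(A) = 0.22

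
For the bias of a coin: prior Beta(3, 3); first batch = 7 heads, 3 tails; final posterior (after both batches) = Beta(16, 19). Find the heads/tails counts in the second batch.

Because Beta–binomial updating is additive in the counts, the combined data contributed (α_post−α_prior, β_post−β_prior) successes and failures.
Total across both batches: 16−3=13 heads, 19−3=16 tails.
Subtract the first batch: 13−7=6 heads and 16−3=13 tails.

6 heads and 13 tails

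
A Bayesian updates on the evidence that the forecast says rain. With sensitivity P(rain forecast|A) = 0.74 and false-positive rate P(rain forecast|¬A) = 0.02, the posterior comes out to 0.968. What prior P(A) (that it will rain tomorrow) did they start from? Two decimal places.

P(A) = 0.45

Bayes' rule in odds form gives O(A|E) = O(A)·[P(E|A)/P(E|¬A)], hence O(A) = O(A|E)/LR.
Posterior odds = 0.968/(1−0.968) = 30.2500. LR = 0.74/0.02 = 37.0000.
Prior odds = 30.2500/37.0000 = 0.8176, so P(A) = 0.8176/(1+0.8176) ≈ 0.45.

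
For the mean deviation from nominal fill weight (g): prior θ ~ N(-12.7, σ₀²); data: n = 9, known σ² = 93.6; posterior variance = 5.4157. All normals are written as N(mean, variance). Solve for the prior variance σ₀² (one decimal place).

σ₀² = 11.3

For the Normal–Normal model with known σ², precisions add: τ_n = τ₀ + n/σ².
So 1/σ₀² = 1/5.4157 − 9/93.6 = 0.184648 − 0.096154 = 0.088494.
Hence σ₀² = 1/0.088494 ≈ 11.3.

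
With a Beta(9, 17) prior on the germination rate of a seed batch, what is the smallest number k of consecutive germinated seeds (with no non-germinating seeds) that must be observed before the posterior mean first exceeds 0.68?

After k germinated seeds and 0 non-germinating seeds the posterior is Beta(9+k, 17), with mean (9+k)/(9+17+k).
Set (9+k)/(26+k) > 0.68 and solve: k > (0.68·26 − 9)/(1 − 0.68) = 27.125.
The smallest integer exceeding 27.125 is 28, and checking k=28: (37)/(54) = 0.6852 > 0.68.

k = 28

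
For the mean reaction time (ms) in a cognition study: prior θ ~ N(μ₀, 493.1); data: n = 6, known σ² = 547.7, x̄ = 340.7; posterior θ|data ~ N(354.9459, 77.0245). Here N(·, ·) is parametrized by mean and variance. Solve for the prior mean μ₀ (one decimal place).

The posterior mean is a precision-weighted average: μ_n = (τ₀μ₀ + τ_data·x̄)/(τ₀+τ_data), with τ₀=1/σ₀² and τ_data=n/σ².
Here τ₀ = 1/493.1 = 0.002028 and τ_data = 6/547.7 = 0.010955, so τ_n = 0.012983.
Rearranging for μ₀: μ₀ = (μ_n·τ_n − τ_data·x̄)/τ₀ = (354.9459·0.012983 − 0.010955·340.7) / 0.002028 = 0.875894/0.002028 ≈ 431.9.

μ₀ = 431.9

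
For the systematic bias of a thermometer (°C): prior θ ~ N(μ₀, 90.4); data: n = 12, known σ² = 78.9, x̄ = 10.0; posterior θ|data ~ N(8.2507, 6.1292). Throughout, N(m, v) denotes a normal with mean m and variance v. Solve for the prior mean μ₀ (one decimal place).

μ₀ = -15.8

With known observation variance, the Normal–Normal posterior has precision τ_n = τ₀ + n/σ² and mean μ_n = (τ₀μ₀ + (n/σ²)x̄)/τ_n.
Here τ₀ = 1/90.4 = 0.011062 and τ_data = 12/78.9 = 0.152091, so τ_n = 0.163153.
Rearranging for μ₀: μ₀ = (μ_n·τ_n − τ_data·x̄)/τ₀ = (8.2507·0.163153 − 0.152091·10.0) / 0.011062 = -0.174784/0.011062 ≈ -15.8.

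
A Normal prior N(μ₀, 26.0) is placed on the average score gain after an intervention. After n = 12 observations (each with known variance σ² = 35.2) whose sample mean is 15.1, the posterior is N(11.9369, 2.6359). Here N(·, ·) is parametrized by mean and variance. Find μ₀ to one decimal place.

μ₀ = -16.1

With known observation variance, the Normal–Normal posterior has precision τ_n = τ₀ + n/σ² and mean μ_n = (τ₀μ₀ + (n/σ²)x̄)/τ_n.
Here τ₀ = 1/26.0 = 0.038462 and τ_data = 12/35.2 = 0.340909, so τ_n = 0.379371.
Rearranging for μ₀: μ₀ = (μ_n·τ_n − τ_data·x̄)/τ₀ = (11.9369·0.379371 − 0.340909·15.1) / 0.038462 = -0.619212/0.038462 ≈ -16.1.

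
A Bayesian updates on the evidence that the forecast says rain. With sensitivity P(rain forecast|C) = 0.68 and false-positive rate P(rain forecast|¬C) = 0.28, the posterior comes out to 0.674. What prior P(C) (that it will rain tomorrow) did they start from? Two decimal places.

P(C) = 0.46

In odds form, posterior odds = prior odds × likelihood ratio, so prior odds = posterior odds ÷ LR.
Posterior odds = 0.674/(1−0.674) = 2.0675. LR = 0.68/0.28 = 2.4286.
Prior odds = 2.0675/2.4286 = 0.8513, so P(C) = 0.8513/(1+0.8513) ≈ 0.46.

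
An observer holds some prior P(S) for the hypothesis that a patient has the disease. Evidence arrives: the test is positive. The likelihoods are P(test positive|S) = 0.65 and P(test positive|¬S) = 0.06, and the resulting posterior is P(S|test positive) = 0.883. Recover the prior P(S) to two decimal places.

In odds form, posterior odds = prior odds × likelihood ratio, so prior odds = posterior odds ÷ LR.
Posterior odds = 0.883/(1−0.883) = 7.5470. LR = 0.65/0.06 = 10.8333.
Prior odds = 7.5470/10.8333 = 0.6966, so P(S) = 0.6966/(1+0.6966) ≈ 0.41.

P(S) = 0.41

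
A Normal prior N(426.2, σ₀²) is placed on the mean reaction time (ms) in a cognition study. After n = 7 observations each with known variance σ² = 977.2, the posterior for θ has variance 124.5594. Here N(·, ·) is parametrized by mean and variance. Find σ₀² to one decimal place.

σ₀² = 1156.1

Posterior precision equals prior precision plus data precision: 1/σ_n² = 1/σ₀² + n/σ².
So 1/σ₀² = 1/124.5594 − 7/977.2 = 0.008028 − 0.007163 = 0.000865.
Hence σ₀² = 1/0.000865 ≈ 1156.1.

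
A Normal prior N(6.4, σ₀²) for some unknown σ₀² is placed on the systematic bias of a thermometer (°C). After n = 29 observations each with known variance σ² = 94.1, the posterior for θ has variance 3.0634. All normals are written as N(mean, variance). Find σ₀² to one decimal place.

σ₀² = 54.8

For the Normal–Normal model with known σ², precisions add: τ_n = τ₀ + n/σ².
So 1/σ₀² = 1/3.0634 − 29/94.1 = 0.326435 − 0.308183 = 0.018252.
Hence σ₀² = 1/0.018252 ≈ 54.8.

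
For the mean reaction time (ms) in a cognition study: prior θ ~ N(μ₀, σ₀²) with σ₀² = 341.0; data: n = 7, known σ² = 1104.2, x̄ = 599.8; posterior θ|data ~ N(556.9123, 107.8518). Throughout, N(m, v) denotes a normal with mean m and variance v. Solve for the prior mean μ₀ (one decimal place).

With known observation variance, the Normal–Normal posterior has precision τ_n = τ₀ + n/σ² and mean μ_n = (τ₀μ₀ + (n/σ²)x̄)/τ_n.
Here τ₀ = 1/341.0 = 0.002933 and τ_data = 7/1104.2 = 0.006339, so τ_n = 0.009272.
Rearranging for μ₀: μ₀ = (μ_n·τ_n − τ_data·x̄)/τ₀ = (556.9123·0.009272 − 0.006339·599.8) / 0.002933 = 1.361559/0.002933 ≈ 464.2.

μ₀ = 464.2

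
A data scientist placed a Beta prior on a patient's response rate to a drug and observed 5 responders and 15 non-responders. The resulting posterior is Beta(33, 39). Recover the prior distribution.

Beta(28, 24)

Beta is conjugate to the binomial likelihood: posterior = Beta(α+s, β+f).
So α = 33 − 5 = 28 and β = 39 − 15 = 24.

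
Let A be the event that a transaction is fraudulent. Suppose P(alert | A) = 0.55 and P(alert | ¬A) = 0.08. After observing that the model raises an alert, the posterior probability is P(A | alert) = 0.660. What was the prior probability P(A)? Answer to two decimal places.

In odds form, posterior odds = prior odds × likelihood ratio, so prior odds = posterior odds ÷ LR.
Posterior odds = 0.660/(1−0.660) = 1.9412. LR = 0.55/0.08 = 6.8750.
Prior odds = 1.9412/6.8750 = 0.2824, so P(A) = 0.2824/(1+0.2824) ≈ 0.22.

P(A) = 0.22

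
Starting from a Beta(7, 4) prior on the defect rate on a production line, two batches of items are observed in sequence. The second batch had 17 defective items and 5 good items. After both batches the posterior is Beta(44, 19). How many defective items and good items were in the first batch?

Sequential conjugate updates are equivalent to a single update on the pooled data, so total successes = posterior α − prior α and total failures = posterior β − prior β.
Total across both batches: 44−7=37 defective items, 19−4=15 good items.
Subtract the second batch: 37−17=20 defective items and 15−5=10 good items.

20 defective items and 10 good items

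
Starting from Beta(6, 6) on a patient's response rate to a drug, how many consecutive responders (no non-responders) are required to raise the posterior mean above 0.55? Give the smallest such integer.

k = 2

After k responders and 0 non-responders the posterior is Beta(6+k, 6), with mean (6+k)/(6+6+k).
Set (6+k)/(12+k) > 0.55 and solve: k > (0.55·12 − 6)/(1 − 0.55) = 1.333.
The smallest integer exceeding 1.333 is 2, and checking k=2: (8)/(14) = 0.5714 > 0.55.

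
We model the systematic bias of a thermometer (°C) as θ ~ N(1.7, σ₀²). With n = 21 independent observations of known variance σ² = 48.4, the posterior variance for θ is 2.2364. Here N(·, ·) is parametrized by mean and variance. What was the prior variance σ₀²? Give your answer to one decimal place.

σ₀² = 75.4

Posterior precision equals prior precision plus data precision: 1/σ_n² = 1/σ₀² + n/σ².
So 1/σ₀² = 1/2.2364 − 21/48.4 = 0.447147 − 0.433884 = 0.013263.
Hence σ₀² = 1/0.013263 ≈ 75.4.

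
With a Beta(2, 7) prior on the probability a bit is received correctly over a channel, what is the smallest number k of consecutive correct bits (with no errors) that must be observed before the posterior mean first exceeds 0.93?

After k correct bits and 0 errors the posterior is Beta(2+k, 7), with mean (2+k)/(2+7+k).
Set (2+k)/(9+k) > 0.93 and solve: k > (0.93·9 − 2)/(1 − 0.93) = 91.000.
The smallest integer exceeding 91.000 is 92.

k = 92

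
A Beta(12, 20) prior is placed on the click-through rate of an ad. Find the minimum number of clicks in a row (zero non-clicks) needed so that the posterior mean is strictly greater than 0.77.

After k clicks and 0 non-clicks the posterior is Beta(12+k, 20), with mean (12+k)/(12+20+k).
Set (12+k)/(32+k) > 0.77 and solve: k > (0.77·32 − 12)/(1 − 0.77) = 54.957.
The smallest integer exceeding 54.957 is 55, and checking k=55: (67)/(87) = 0.7701 > 0.77.

k = 55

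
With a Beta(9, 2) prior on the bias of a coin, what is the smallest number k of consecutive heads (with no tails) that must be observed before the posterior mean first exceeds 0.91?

After k heads and 0 tails the posterior is Beta(9+k, 2), with mean (9+k)/(9+2+k).
Set (9+k)/(11+k) > 0.91 and solve: k > (0.91·11 − 9)/(1 − 0.91) = 11.222.
The smallest integer exceeding 11.222 is 12, and checking k=12: (21)/(23) = 0.9130 > 0.91.

k = 12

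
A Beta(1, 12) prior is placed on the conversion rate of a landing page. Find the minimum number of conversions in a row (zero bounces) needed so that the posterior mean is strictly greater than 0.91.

k = 121

After k conversions and 0 bounces the posterior is Beta(1+k, 12), with mean (1+k)/(1+12+k).
Set (1+k)/(13+k) > 0.91 and solve: k > (0.91·13 − 1)/(1 − 0.91) = 120.333.
The smallest integer exceeding 120.333 is 121, and checking k=121: (122)/(134) = 0.9104 > 0.91.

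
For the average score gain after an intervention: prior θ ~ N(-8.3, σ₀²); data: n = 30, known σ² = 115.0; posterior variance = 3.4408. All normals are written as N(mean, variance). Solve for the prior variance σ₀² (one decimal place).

For the Normal–Normal model with known σ², precisions add: τ_n = τ₀ + n/σ².
So 1/σ₀² = 1/3.4408 − 30/115.0 = 0.290630 − 0.260870 = 0.029760.
Hence σ₀² = 1/0.029760 ≈ 33.6.

σ₀² = 33.6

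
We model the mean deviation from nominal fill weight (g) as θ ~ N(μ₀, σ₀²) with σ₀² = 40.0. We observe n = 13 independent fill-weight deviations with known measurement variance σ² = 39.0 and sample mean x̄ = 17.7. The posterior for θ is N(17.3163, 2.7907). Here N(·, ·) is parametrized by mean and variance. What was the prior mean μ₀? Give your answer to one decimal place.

μ₀ = 12.2

The posterior mean is a precision-weighted average: μ_n = (τ₀μ₀ + τ_data·x̄)/(τ₀+τ_data), with τ₀=1/σ₀² and τ_data=n/σ².
Here τ₀ = 1/40.0 = 0.025000 and τ_data = 13/39.0 = 0.333333, so τ_n = 0.358333.
Rearranging for μ₀: μ₀ = (μ_n·τ_n − τ_data·x̄)/τ₀ = (17.3163·0.358333 − 0.333333·17.7) / 0.025000 = 0.305008/0.025000 ≈ 12.2.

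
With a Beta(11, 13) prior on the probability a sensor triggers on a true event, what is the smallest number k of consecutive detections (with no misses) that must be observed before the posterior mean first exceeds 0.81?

k = 45

After k detections and 0 misses the posterior is Beta(11+k, 13), with mean (11+k)/(11+13+k).
Set (11+k)/(24+k) > 0.81 and solve: k > (0.81·24 − 11)/(1 − 0.81) = 44.421.
The smallest integer exceeding 44.421 is 45.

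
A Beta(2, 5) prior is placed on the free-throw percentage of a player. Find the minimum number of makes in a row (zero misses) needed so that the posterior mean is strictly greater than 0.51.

After k makes and 0 misses the posterior is Beta(2+k, 5), with mean (2+k)/(2+5+k).
Set (2+k)/(7+k) > 0.51 and solve: k > (0.51·7 − 2)/(1 − 0.51) = 3.204.
The smallest integer exceeding 3.204 is 4.

k = 4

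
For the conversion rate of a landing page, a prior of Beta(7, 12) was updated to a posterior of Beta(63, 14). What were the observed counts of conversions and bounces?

A Beta(α, β) prior with s successes and f failures in binomial data gives a Beta(α+s, β+f) posterior.
Match parameters: s=63−7=56, f=14−12=2.

56 conversions and 2 bounces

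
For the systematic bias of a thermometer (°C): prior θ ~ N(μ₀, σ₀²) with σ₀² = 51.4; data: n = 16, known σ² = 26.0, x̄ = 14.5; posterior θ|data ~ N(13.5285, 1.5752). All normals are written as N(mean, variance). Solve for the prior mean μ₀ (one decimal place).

The posterior mean is a precision-weighted average: μ_n = (τ₀μ₀ + τ_data·x̄)/(τ₀+τ_data), with τ₀=1/σ₀² and τ_data=n/σ².
Here τ₀ = 1/51.4 = 0.019455 and τ_data = 16/26.0 = 0.615385, so τ_n = 0.634840.
Rearranging for μ₀: μ₀ = (μ_n·τ_n − τ_data·x̄)/τ₀ = (13.5285·0.634840 − 0.615385·14.5) / 0.019455 = -0.334650/0.019455 ≈ -17.2.

μ₀ = -17.2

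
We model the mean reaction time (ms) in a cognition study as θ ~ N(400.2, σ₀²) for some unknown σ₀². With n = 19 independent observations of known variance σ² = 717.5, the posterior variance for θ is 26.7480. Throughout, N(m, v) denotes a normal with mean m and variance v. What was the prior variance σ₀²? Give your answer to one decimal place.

σ₀² = 91.7

Posterior precision equals prior precision plus data precision: 1/σ_n² = 1/σ₀² + n/σ².
So 1/σ₀² = 1/26.7480 − 19/717.5 = 0.037386 − 0.026481 = 0.010905.
Hence σ₀² = 1/0.010905 ≈ 91.7.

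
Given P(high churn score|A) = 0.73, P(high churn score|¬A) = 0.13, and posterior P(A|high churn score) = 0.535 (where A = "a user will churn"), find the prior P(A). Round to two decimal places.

In odds form, posterior odds = prior odds × likelihood ratio, so prior odds = posterior odds ÷ LR.
Posterior odds = 0.535/(1−0.535) = 1.1505. LR = 0.73/0.13 = 5.6154.
Prior odds = 1.1505/5.6154 = 0.2049, so P(A) = 0.2049/(1+0.2049) ≈ 0.17.

P(A) = 0.17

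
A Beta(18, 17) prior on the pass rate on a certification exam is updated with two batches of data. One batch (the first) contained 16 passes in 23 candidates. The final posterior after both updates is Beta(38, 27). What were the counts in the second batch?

4 passes and 3 failures

Because Beta–binomial updating is additive in the counts, the combined data contributed (α_post−α_prior, β_post−β_prior) successes and failures.
Total across both batches: 38−18=20 passes, 27−17=10 failures.
Subtract the first batch: 20−16=4 passes and 10−7=3 failures.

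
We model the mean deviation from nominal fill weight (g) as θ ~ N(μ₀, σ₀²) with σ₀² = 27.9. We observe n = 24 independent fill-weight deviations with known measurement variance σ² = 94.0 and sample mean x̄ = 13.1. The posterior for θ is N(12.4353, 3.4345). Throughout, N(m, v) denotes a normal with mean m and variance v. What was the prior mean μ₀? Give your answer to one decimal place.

The posterior mean is a precision-weighted average: μ_n = (τ₀μ₀ + τ_data·x̄)/(τ₀+τ_data), with τ₀=1/σ₀² and τ_data=n/σ².
Here τ₀ = 1/27.9 = 0.035842 and τ_data = 24/94.0 = 0.255319, so τ_n = 0.291161.
Rearranging for μ₀: μ₀ = (μ_n·τ_n − τ_data·x̄)/τ₀ = (12.4353·0.291161 − 0.255319·13.1) / 0.035842 = 0.275995/0.035842 ≈ 7.7.

μ₀ = 7.7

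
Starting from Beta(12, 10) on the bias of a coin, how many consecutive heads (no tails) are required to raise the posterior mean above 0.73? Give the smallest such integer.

k = 16

After k heads and 0 tails the posterior is Beta(12+k, 10), with mean (12+k)/(12+10+k).
Set (12+k)/(22+k) > 0.73 and solve: k > (0.73·22 − 12)/(1 − 0.73) = 15.037.
The smallest integer exceeding 15.037 is 16, and checking k=16: (28)/(38) = 0.7368 > 0.73.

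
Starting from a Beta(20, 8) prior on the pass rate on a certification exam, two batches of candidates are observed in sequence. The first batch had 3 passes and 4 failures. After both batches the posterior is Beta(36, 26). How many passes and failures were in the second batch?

Because Beta–binomial updating is additive in the counts, the combined data contributed (α_post−α_prior, β_post−β_prior) successes and failures.
Total across both batches: 36−20=16 passes, 26−8=18 failures.
Subtract the first batch: 16−3=13 passes and 18−4=14 failures.

13 passes and 14 failures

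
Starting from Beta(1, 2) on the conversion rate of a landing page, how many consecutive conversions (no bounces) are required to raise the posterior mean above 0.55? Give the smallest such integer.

After k conversions and 0 bounces the posterior is Beta(1+k, 2), with mean (1+k)/(1+2+k).
Set (1+k)/(3+k) > 0.55 and solve: k > (0.55·3 − 1)/(1 − 0.55) = 1.444.
The smallest integer exceeding 1.444 is 2, and checking k=2: (3)/(5) = 0.6000 > 0.55.

k = 2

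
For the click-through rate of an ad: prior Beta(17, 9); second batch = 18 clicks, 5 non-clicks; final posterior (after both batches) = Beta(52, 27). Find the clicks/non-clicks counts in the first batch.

17 clicks and 13 non-clicks

Because Beta–binomial updating is additive in the counts, the combined data contributed (α_post−α_prior, β_post−β_prior) successes and failures.
Total across both batches: 52−17=35 clicks, 27−9=18 non-clicks.
Subtract the second batch: 35−18=17 clicks and 18−5=13 non-clicks.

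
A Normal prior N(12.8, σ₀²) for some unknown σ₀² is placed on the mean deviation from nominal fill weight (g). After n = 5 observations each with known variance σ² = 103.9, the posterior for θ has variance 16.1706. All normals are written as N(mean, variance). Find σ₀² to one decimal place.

Posterior precision equals prior precision plus data precision: 1/σ_n² = 1/σ₀² + n/σ².
So 1/σ₀² = 1/16.1706 − 5/103.9 = 0.061841 − 0.048123 = 0.013718.
Hence σ₀² = 1/0.013718 ≈ 72.9.

σ₀² = 72.9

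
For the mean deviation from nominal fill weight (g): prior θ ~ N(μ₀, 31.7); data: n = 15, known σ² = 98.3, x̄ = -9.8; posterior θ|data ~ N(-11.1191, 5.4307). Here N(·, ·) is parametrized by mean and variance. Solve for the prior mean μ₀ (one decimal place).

With known observation variance, the Normal–Normal posterior has precision τ_n = τ₀ + n/σ² and mean μ_n = (τ₀μ₀ + (n/σ²)x̄)/τ_n.
Here τ₀ = 1/31.7 = 0.031546 and τ_data = 15/98.3 = 0.152594, so τ_n = 0.184140.
Rearranging for μ₀: μ₀ = (μ_n·τ_n − τ_data·x̄)/τ₀ = (-11.1191·0.184140 − 0.152594·-9.8) / 0.031546 = -0.552050/0.031546 ≈ -17.5.

μ₀ = -17.5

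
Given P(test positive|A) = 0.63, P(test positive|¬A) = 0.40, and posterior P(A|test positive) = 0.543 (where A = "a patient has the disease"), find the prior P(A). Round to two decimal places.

Bayes' rule in odds form gives O(A|E) = O(A)·[P(E|A)/P(E|¬A)], hence O(A) = O(A|E)/LR.
Posterior odds = 0.543/(1−0.543) = 1.1882. LR = 0.63/0.40 = 1.5750.
Prior odds = 1.1882/1.5750 = 0.7544, so P(A) = 0.7544/(1+0.7544) ≈ 0.43.

P(A) = 0.43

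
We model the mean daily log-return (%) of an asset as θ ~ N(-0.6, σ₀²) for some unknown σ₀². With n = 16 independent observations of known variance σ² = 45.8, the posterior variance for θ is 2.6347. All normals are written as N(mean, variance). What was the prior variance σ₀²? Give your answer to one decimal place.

σ₀² = 33.1

For the Normal–Normal model with known σ², precisions add: τ_n = τ₀ + n/σ².
So 1/σ₀² = 1/2.6347 − 16/45.8 = 0.379550 − 0.349345 = 0.030205.
Hence σ₀² = 1/0.030205 ≈ 33.1.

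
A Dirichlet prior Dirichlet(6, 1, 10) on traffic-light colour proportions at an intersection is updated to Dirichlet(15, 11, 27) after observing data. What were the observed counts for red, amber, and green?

counts (9, 10, 17)

For a Dirichlet(α) prior with multinomial counts c, the posterior is Dirichlet(α + c) componentwise.
Counts are posterior − prior componentwise: 15−6=9, 11−1=10, 27−10=17.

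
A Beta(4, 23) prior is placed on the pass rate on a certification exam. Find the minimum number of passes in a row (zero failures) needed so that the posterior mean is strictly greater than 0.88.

After k passes and 0 failures the posterior is Beta(4+k, 23), with mean (4+k)/(4+23+k).
Set (4+k)/(27+k) > 0.88 and solve: k > (0.88·27 − 4)/(1 − 0.88) = 164.667.
The smallest integer exceeding 164.667 is 165.

k = 165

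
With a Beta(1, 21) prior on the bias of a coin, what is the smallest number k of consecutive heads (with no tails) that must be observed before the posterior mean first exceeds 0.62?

k = 34

After k heads and 0 tails the posterior is Beta(1+k, 21), with mean (1+k)/(1+21+k).
Set (1+k)/(22+k) > 0.62 and solve: k > (0.62·22 − 1)/(1 − 0.62) = 33.263.
The smallest integer exceeding 33.263 is 34, and checking k=34: (35)/(56) = 0.6250 > 0.62.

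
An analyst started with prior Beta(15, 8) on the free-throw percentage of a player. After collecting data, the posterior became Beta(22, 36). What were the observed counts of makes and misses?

7 makes and 28 misses

Under Beta–binomial conjugacy the posterior parameters are (a+s, b+f).
Match parameters: s=22−15=7, f=36−8=28.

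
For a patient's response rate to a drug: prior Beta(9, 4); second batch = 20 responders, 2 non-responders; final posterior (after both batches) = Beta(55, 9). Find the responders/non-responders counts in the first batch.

26 responders and 3 non-responders

Sequential conjugate updates are equivalent to a single update on the pooled data, so total successes = posterior α − prior α and total failures = posterior β − prior β.
Total across both batches: 55−9=46 responders, 9−4=5 non-responders.
Subtract the second batch: 46−20=26 responders and 5−2=3 non-responders.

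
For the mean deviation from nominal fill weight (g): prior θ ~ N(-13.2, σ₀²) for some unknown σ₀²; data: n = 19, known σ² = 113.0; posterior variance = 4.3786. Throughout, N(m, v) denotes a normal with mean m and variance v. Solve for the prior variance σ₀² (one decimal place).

Posterior precision equals prior precision plus data precision: 1/σ_n² = 1/σ₀² + n/σ².
So 1/σ₀² = 1/4.3786 − 19/113.0 = 0.228384 − 0.168142 = 0.060242.
Hence σ₀² = 1/0.060242 ≈ 16.6.

σ₀² = 16.6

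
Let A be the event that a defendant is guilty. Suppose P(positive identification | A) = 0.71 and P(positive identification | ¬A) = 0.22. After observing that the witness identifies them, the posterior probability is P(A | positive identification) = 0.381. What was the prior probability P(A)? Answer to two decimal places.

P(A) = 0.16

Bayes' rule in odds form gives O(A|E) = O(A)·[P(E|A)/P(E|¬A)], hence O(A) = O(A|E)/LR.
Posterior odds = 0.381/(1−0.381) = 0.6155. LR = 0.71/0.22 = 3.2273.
Prior odds = 0.6155/3.2273 = 0.1907, so P(A) = 0.1907/(1+0.1907) ≈ 0.16.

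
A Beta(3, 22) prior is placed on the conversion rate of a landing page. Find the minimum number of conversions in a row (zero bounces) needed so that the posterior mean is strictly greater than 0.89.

After k conversions and 0 bounces the posterior is Beta(3+k, 22), with mean (3+k)/(3+22+k).
Set (3+k)/(25+k) > 0.89 and solve: k > (0.89·25 − 3)/(1 − 0.89) = 175.000.
The smallest integer exceeding 175.000 is 176.

k = 176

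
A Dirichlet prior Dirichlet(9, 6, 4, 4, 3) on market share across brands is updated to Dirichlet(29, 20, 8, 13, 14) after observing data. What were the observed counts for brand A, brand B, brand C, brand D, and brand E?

counts (20, 14, 4, 9, 11)

For a Dirichlet(α) prior with multinomial counts c, the posterior is Dirichlet(α + c) componentwise.
Counts are posterior − prior componentwise: 29−9=20, 20−6=14, 8−4=4, 13−4=9, 14−3=11.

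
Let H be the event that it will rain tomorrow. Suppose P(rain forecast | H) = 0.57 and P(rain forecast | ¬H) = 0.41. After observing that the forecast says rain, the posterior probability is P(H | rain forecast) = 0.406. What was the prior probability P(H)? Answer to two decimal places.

P(H) = 0.33

In odds form, posterior odds = prior odds × likelihood ratio, so prior odds = posterior odds ÷ LR.
Posterior odds = 0.406/(1−0.406) = 0.6835. LR = 0.57/0.41 = 1.3902.
Prior odds = 0.6835/1.3902 = 0.4917, so P(H) = 0.4917/(1+0.4917) ≈ 0.33.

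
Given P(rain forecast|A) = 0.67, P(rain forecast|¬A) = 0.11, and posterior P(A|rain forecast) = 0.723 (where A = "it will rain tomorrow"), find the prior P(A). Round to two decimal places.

P(A) = 0.30

In odds form, posterior odds = prior odds × likelihood ratio, so prior odds = posterior odds ÷ LR.
Posterior odds = 0.723/(1−0.723) = 2.6101. LR = 0.67/0.11 = 6.0909.
Prior odds = 2.6101/6.0909 = 0.4285, so P(A) = 0.4285/(1+0.4285) ≈ 0.30.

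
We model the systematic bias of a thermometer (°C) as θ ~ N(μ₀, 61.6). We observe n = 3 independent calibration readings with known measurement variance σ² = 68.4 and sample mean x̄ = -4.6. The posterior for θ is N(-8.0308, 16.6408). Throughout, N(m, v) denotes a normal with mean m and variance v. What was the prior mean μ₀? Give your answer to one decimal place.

μ₀ = -17.3

With known observation variance, the Normal–Normal posterior has precision τ_n = τ₀ + n/σ² and mean μ_n = (τ₀μ₀ + (n/σ²)x̄)/τ_n.
Here τ₀ = 1/61.6 = 0.016234 and τ_data = 3/68.4 = 0.043860, so τ_n = 0.060094.
Rearranging for μ₀: μ₀ = (μ_n·τ_n − τ_data·x̄)/τ₀ = (-8.0308·0.060094 − 0.043860·-4.6) / 0.016234 = -0.280847/0.016234 ≈ -17.3.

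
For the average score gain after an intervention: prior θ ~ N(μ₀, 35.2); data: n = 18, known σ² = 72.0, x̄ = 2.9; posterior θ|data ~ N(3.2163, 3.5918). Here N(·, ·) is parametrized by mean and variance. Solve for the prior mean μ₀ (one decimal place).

The posterior mean is a precision-weighted average: μ_n = (τ₀μ₀ + τ_data·x̄)/(τ₀+τ_data), with τ₀=1/σ₀² and τ_data=n/σ².
Here τ₀ = 1/35.2 = 0.028409 and τ_data = 18/72.0 = 0.250000, so τ_n = 0.278409.
Rearranging for μ₀: μ₀ = (μ_n·τ_n − τ_data·x̄)/τ₀ = (3.2163·0.278409 − 0.250000·2.9) / 0.028409 = 0.170447/0.028409 ≈ 6.0.

μ₀ = 6.0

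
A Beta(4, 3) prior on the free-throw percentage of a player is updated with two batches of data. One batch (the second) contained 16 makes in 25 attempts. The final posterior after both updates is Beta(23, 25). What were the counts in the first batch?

3 makes and 13 misses

Sequential conjugate updates are equivalent to a single update on the pooled data, so total successes = posterior α − prior α and total failures = posterior β − prior β.
Total across both batches: 23−4=19 makes, 25−3=22 misses.
Subtract the second batch: 19−16=3 makes and 22−9=13 misses.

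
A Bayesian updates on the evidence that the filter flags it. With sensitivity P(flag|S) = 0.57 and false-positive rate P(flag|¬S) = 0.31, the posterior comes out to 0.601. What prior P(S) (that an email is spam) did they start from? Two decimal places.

In odds form, posterior odds = prior odds × likelihood ratio, so prior odds = posterior odds ÷ LR.
Posterior odds = 0.601/(1−0.601) = 1.5063. LR = 0.57/0.31 = 1.8387.
Prior odds = 1.5063/1.8387 = 0.8192, so P(S) = 0.8192/(1+0.8192) ≈ 0.45.

P(S) = 0.45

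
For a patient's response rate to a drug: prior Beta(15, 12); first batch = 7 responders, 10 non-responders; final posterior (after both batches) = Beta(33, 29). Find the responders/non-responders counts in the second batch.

Sequential conjugate updates are equivalent to a single update on the pooled data, so total successes = posterior α − prior α and total failures = posterior β − prior β.
Total across both batches: 33−15=18 responders, 29−12=17 non-responders.
Subtract the first batch: 18−7=11 responders and 17−10=7 non-responders.

11 responders and 7 non-responders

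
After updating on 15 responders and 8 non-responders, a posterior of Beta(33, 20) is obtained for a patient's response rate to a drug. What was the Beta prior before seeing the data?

Beta(18, 12)

Under Beta–binomial conjugacy the posterior parameters are (a+s, b+f).
Subtract the data counts: 33−15=18, 20−8=12.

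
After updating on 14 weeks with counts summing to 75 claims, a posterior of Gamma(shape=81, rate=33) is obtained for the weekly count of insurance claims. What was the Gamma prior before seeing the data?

Gamma–Poisson conjugacy: posterior shape = α + Σxᵢ, posterior rate = β + n.
So α = 81 − 75 = 6 and β = 33 − 14 = 19.

Gamma(shape=6, rate=19)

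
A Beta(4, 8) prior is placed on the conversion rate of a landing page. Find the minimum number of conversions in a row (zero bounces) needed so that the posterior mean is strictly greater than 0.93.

k = 103

After k conversions and 0 bounces the posterior is Beta(4+k, 8), with mean (4+k)/(4+8+k).
Set (4+k)/(12+k) > 0.93 and solve: k > (0.93·12 − 4)/(1 − 0.93) = 102.286.
The smallest integer exceeding 102.286 is 103.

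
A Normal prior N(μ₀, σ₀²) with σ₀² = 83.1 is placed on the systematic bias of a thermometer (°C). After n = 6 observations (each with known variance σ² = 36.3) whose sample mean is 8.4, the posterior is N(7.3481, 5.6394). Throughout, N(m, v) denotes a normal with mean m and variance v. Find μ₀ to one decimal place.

With known observation variance, the Normal–Normal posterior has precision τ_n = τ₀ + n/σ² and mean μ_n = (τ₀μ₀ + (n/σ²)x̄)/τ_n.
Here τ₀ = 1/83.1 = 0.012034 and τ_data = 6/36.3 = 0.165289, so τ_n = 0.177323.
Rearranging for μ₀: μ₀ = (μ_n·τ_n − τ_data·x̄)/τ₀ = (7.3481·0.177323 − 0.165289·8.4) / 0.012034 = -0.085440/0.012034 ≈ -7.1.

μ₀ = -7.1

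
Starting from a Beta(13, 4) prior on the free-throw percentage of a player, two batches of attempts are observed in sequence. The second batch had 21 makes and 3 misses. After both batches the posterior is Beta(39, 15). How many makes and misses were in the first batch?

5 makes and 8 misses

Sequential conjugate updates are equivalent to a single update on the pooled data, so total successes = posterior α − prior α and total failures = posterior β − prior β.
Total across both batches: 39−13=26 makes, 15−4=11 misses.
Subtract the second batch: 26−21=5 makes and 11−3=8 misses.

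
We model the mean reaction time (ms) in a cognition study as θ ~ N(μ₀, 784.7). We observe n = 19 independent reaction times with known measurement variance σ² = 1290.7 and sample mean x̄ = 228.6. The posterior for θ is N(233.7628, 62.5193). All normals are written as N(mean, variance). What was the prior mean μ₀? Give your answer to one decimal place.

The posterior mean is a precision-weighted average: μ_n = (τ₀μ₀ + τ_data·x̄)/(τ₀+τ_data), with τ₀=1/σ₀² and τ_data=n/σ².
Here τ₀ = 1/784.7 = 0.001274 and τ_data = 19/1290.7 = 0.014721, so τ_n = 0.015995.
Rearranging for μ₀: μ₀ = (μ_n·τ_n − τ_data·x̄)/τ₀ = (233.7628·0.015995 − 0.014721·228.6) / 0.001274 = 0.373815/0.001274 ≈ 293.4.

μ₀ = 293.4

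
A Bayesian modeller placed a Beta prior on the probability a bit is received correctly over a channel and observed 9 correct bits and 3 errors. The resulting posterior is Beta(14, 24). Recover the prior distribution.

Beta is conjugate to the binomial likelihood: posterior = Beta(a+s, b+f).
So a = 14 − 9 = 5 and b = 24 − 3 = 21.

Beta(5, 21)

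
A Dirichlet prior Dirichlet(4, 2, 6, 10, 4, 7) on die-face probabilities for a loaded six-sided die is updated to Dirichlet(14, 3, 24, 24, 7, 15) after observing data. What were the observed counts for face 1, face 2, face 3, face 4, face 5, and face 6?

counts (10, 1, 18, 14, 3, 8)

For a Dirichlet(α) prior with multinomial counts c, the posterior is Dirichlet(α + c) componentwise.
Counts are posterior − prior componentwise: 14−4=10, 3−2=1, 24−6=18, 24−10=14, 7−4=3, 15−7=8.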